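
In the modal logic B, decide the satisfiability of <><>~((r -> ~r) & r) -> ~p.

Yes, satisfiable

1. <><>~((r -> ~r) & r) -> ~p, w0
2. ~p, w0
Accessibility: w0Rw0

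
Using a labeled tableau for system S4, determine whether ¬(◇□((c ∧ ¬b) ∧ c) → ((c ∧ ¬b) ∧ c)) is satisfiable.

1. ¬(◇□((c ∧ ¬b) ∧ c) → ((c ∧ ¬b) ∧ c)), w0
2. ◇□((c ∧ ¬b) ∧ c), w0
3. ¬((c ∧ ¬b) ∧ c), w0
4. ¬c, w0
5. □((c ∧ ¬b) ∧ c), w1
6. (c ∧ ¬b) ∧ c, w1
7. c ∧ ¬b, w1
8. c, w1
9. ¬b, w1
Accessibility: w0Rw0, w0Rw1, w1Rw1

Yes, satisfiable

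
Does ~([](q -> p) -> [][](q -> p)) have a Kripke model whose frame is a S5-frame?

1. ~([](q -> p) -> [][](q -> p)), 0
2. [](q -> p), 0
3. ~[][](q -> p), 0
4. q -> p, 0
5. p, 0
6. ~[](q -> p), 1
7. q -> p, 1
8. p, 1
9. ~(q -> p), 2
10. q, 2
11. ~p, 2
12. q -> p, 2
13. p, 2
Accessibility: 0R0, 0R1, 0R2, 1R0, 1R1, 1R2, 2R0, 2R1, 2R2
Branch closes: p and ~p both at 2.
Every branch closes; the branch above is one of them.

Unsatisfiable (every branch closes)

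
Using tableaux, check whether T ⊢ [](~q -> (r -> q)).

Tableau for the negation ~[](~q -> (r -> q)):
1. ~[](~q -> (r -> q)), 0
2. ~(~q -> (r -> q)), 1   [~[]-rule on 1: fresh world 1, 0R1]
3. ~q, 1   [~->-rule on 2]
4. ~(r -> q), 1   [~->-rule on 2]
5. r, 1   [~->-rule on 4]
Accessibility: 0R0, 0R1, 1R1
The negation has an open branch (countermodel exists).

No, not valid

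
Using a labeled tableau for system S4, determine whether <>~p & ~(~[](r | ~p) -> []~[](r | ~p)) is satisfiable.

1. <>~p & ~(~[](r | ~p) -> []~[](r | ~p)), u
2. <>~p, u
3. ~(~[](r | ~p) -> []~[](r | ~p)), u
4. ~[](r | ~p), u
5. ~[]~[](r | ~p), u
6. ~p, v
7. ~(r | ~p), w
8. ~r, w
9. p, w
10. [](r | ~p), x
11. r | ~p, x
12. ~p, x
Accessibility: uRu, uRv, uRw, uRx, vRv, wRw, xRx

Yes, satisfiable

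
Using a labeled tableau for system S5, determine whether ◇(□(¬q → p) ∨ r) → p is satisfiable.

Yes, satisfiable

1. ◇(□(¬q → p) ∨ r) → p, w0
2. p, w0   [→-rule on 1 (branches; this branch)]
Accessibility: w0Rw0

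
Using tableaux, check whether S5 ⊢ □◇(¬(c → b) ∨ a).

Tableau for the negation ¬□◇(¬(c → b) ∨ a):
1. ¬□◇(¬(c → b) ∨ a), 0
2. ¬◇(¬(c → b) ∨ a), 1
3. ¬(¬(c → b) ∨ a), 0
4. c → b, 0
5. ¬a, 0
6. ¬(¬(c → b) ∨ a), 1
7. c → b, 1
8. ¬a, 1
9. b, 0
10. b, 1
Accessibility: 0R0, 0R1, 1R0, 1R1
The negation has an open branch (countermodel exists).

Invalid (countermodel exists)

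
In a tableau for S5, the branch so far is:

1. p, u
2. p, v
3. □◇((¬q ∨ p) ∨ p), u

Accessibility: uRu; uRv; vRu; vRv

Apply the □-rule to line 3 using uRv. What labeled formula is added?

◇((¬q ∨ p) ∨ p), v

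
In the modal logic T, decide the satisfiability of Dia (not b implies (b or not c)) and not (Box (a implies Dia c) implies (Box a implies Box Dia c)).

1. Dia (not b implies (b or not c)) and not (Box (a implies Dia c) implies (Box a implies Box Dia c)), u
2. Dia (not b implies (b or not c)), u
3. not (Box (a implies Dia c) implies (Box a implies Box Dia c)), u
4. Box (a implies Dia c), u
5. not (Box a implies Box Dia c), u
6. Box a, u
7. not Box Dia c, u
8. a implies Dia c, u
9. a, u
10. Dia c, u
11. not b implies (b or not c), v
12. a implies Dia c, v
13. a, v
14. b or not c, v
15. Dia c, v
16. not c, v
17. not Dia c, w
18. a implies Dia c, w
19. a, w
20. not c, w
21. Dia c, w
22. c, x
23. a implies Dia c, x
24. a, x
25. Dia c, x
26. c, y
27. c, z
28. not c, z
Accessibility: uRu, uRv, uRw, uRx, vRv, vRy, wRw, wRz, xRx, yRy, zRz
Branch closes: c and not c both at z.
(One branch shown.) All branches close.

Unsatisfiable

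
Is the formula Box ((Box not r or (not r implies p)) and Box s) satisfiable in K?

1. Box ((Box not r or (not r implies p)) and Box s), 0

Satisfiable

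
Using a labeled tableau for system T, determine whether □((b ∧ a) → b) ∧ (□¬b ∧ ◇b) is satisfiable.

1. □((b ∧ a) → b) ∧ (□¬b ∧ ◇b), 0
2. □((b ∧ a) → b), 0   [∧-rule on 1]
3. □¬b ∧ ◇b, 0   [∧-rule on 1]
4. □¬b, 0   [∧-rule on 3]
5. ◇b, 0   [∧-rule on 3]
6. (b ∧ a) → b, 0   [□-rule on 2 via 0R0]
7. ¬b, 0   [□-rule on 4 via 0R0]
8. ¬(b ∧ a), 0   [→-rule on 6 (branches; this branch)]
9. ¬a, 0   [¬∧-rule on 8 (branches; this branch)]
10. b, 1   [◇-rule on 5: fresh world 1, 0R1]
11. (b ∧ a) → b, 1   [□-rule on 2 via 0R1]
12. ¬b, 1   [□-rule on 4 via 0R1]
Accessibility: 0R0, 0R1, 1R1
Branch closes: b and ¬b both at 1.
All branches of the tableau close; one closing branch shown above.

Unsatisfiable (every branch closes)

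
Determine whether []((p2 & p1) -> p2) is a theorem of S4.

Tableau for the negation ~[]((p2 & p1) -> p2):
1. ~[]((p2 & p1) -> p2), 0
2. ~((p2 & p1) -> p2), 1
3. p2 & p1, 1
4. ~p2, 1
5. p2, 1
6. p1, 1
Accessibility: 0R0, 0R1, 1R1
Branch closes: p2 and ~p2 both at 1.
Every branch of the negation's tableau closes; the branch above is one of them.

Valid in S4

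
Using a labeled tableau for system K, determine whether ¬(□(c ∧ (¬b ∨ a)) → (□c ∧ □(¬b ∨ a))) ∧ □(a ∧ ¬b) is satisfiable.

No, unsatisfiable

1. ¬(□(c ∧ (¬b ∨ a)) → (□c ∧ □(¬b ∨ a))) ∧ □(a ∧ ¬b), 0
2. ¬(□(c ∧ (¬b ∨ a)) → (□c ∧ □(¬b ∨ a))), 0   [∧-rule on 1]
3. □(a ∧ ¬b), 0   [∧-rule on 1]
4. □(c ∧ (¬b ∨ a)), 0   [¬→-rule on 2]
5. ¬(□c ∧ □(¬b ∨ a)), 0   [¬→-rule on 2]
6. ¬□c, 0   [¬∧-rule on 5 (branches; this branch)]
7. ¬c, 1   [¬□-rule on 6: fresh world 1, 0R1]
8. a ∧ ¬b, 1   [□-rule on 3 via 0R1]
9. a, 1   [∧-rule on 8]
10. ¬b, 1   [∧-rule on 8]
11. c ∧ (¬b ∨ a), 1   [□-rule on 4 via 0R1]
12. c, 1   [∧-rule on 11]
13. ¬b ∨ a, 1   [∧-rule on 11]
Accessibility: 0R1
Branch closes: c and ¬c both at 1.
(One branch shown.) All branches close.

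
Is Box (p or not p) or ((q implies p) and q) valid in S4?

Tableau for the negation not (Box (p or not p) or ((q implies p) and q)):
1. not (Box (p or not p) or ((q implies p) and q)), 0
2. not Box (p or not p), 0
3. not ((q implies p) and q), 0
4. not (q implies p), 0
5. q, 0
6. not p, 0
7. not (p or not p), 1
8. not p, 1
9. p, 1
Accessibility: 0R0, 0R1, 1R1
Branch closes: p and not p both at 1.
Every branch of the negation's tableau closes; the branch above is one of them.

Valid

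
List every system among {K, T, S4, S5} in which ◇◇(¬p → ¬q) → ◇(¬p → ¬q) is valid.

S4, S5

S4-tableau for the negation ¬(◇◇(¬p → ¬q) → ◇(¬p → ¬q)):
1. ¬(◇◇(¬p → ¬q) → ◇(¬p → ¬q)), 0
2. ◇◇(¬p → ¬q), 0   [¬→-rule on 1]
3. ¬◇(¬p → ¬q), 0   [¬→-rule on 1]
4. ¬(¬p → ¬q), 0   [¬◇-rule on 3 via 0R0]
5. ¬p, 0   [¬→-rule on 4]
6. q, 0   [¬→-rule on 4]
7. ◇(¬p → ¬q), 1   [◇-rule on 2: fresh world 1, 0R1]
8. ¬(¬p → ¬q), 1   [¬◇-rule on 3 via 0R1]
9. ¬p, 1   [¬→-rule on 8]
10. q, 1   [¬→-rule on 8]
11. ¬p → ¬q, 2   [◇-rule on 7: fresh world 2, 1R2]
12. ¬(¬p → ¬q), 2   [¬◇-rule on 3 via 0R2]
13. ¬p, 2   [¬→-rule on 12]
14. q, 2   [¬→-rule on 12]
15. ¬q, 2   [→-rule on 11 (branches; this branch)]
Accessibility: 0R0, 0R1, 0R2, 1R1, 1R2, 2R2
Branch closes: q and ¬q both at 2.
Every branch closes (one shown): valid in S4, hence also in S5 (every theorem of S4 is a theorem of S5).
T-tableau for the negation ¬(◇◇(¬p → ¬q) → ◇(¬p → ¬q)):
1. ¬(◇◇(¬p → ¬q) → ◇(¬p → ¬q)), 0
2. ◇◇(¬p → ¬q), 0   [¬→-rule on 1]
3. ¬◇(¬p → ¬q), 0   [¬→-rule on 1]
4. ¬(¬p → ¬q), 0   [¬◇-rule on 3 via 0R0]
5. ¬p, 0   [¬→-rule on 4]
6. q, 0   [¬→-rule on 4]
7. ◇(¬p → ¬q), 1   [◇-rule on 2: fresh world 1, 0R1]
8. ¬(¬p → ¬q), 1   [¬◇-rule on 3 via 0R1]
9. ¬p, 1   [¬→-rule on 8]
10. q, 1   [¬→-rule on 8]
11. ¬p → ¬q, 2   [◇-rule on 7: fresh world 2, 1R2]
12. ¬q, 2   [→-rule on 11 (branches; this branch)]
Accessibility: 0R0, 0R1, 1R1, 1R2, 2R2
Complete open branch: countermodel on a T-frame, so not valid in T, nor in K (the same frame is also a K-frame).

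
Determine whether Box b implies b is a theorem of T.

Yes, valid

Tableau for the negation not (Box b implies b):
1. not (Box b implies b), 0
2. Box b, 0
3. not b, 0
4. b, 0
Accessibility: 0R0
Branch closes: b and not b both at 0.
All branches of the negation close; one closing branch shown above.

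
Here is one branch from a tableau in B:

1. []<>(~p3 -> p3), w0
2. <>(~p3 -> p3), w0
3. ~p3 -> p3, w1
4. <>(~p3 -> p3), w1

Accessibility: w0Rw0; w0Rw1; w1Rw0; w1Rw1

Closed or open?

No atom appears with both signs at the same world.

Open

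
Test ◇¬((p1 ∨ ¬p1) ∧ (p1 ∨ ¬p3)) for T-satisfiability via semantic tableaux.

Satisfiable

1. ◇¬((p1 ∨ ¬p1) ∧ (p1 ∨ ¬p3)), 0
2. ¬((p1 ∨ ¬p1) ∧ (p1 ∨ ¬p3)), 1   [◇-rule on 1: fresh world 1, 0R1]
3. ¬(p1 ∨ ¬p3), 1   [¬∧-rule on 2 (branches; this branch)]
4. ¬p1, 1   [¬∨-rule on 3]
5. p3, 1   [¬∨-rule on 3]
Accessibility: 0R0, 0R1, 1R1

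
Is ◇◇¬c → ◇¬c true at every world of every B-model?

Tableau for the negation ¬(◇◇¬c → ◇¬c):
1. ¬(◇◇¬c → ◇¬c), u
2. ◇◇¬c, u   [¬→-rule on 1]
3. ¬◇¬c, u   [¬→-rule on 1]
4. c, u   [¬◇-rule on 3 via uRu]
5. ◇¬c, v   [◇-rule on 2: fresh world v, uRv]
6. c, v   [¬◇-rule on 3 via uRv]
7. ¬c, w   [◇-rule on 5: fresh world w, vRw]
Accessibility: uRu, uRv, vRu, vRv, vRw, wRv, wRw
The negation has an open branch (countermodel exists).

No, not valid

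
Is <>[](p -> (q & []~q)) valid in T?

No, not valid

Tableau for the negation ~<>[](p -> (q & []~q)):
1. ~<>[](p -> (q & []~q)), w0
2. ~[](p -> (q & []~q)), w0
3. ~(p -> (q & []~q)), w1
4. p, w1
5. ~(q & []~q), w1
6. ~[](p -> (q & []~q)), w1
7. ~[]~q, w1
8. ~(p -> (q & []~q)), w2
9. p, w2
10. ~(q & []~q), w2
11. ~[]~q, w2
12. q, w3
13. q, w4
Accessibility: w0Rw0, w0Rw1, w1Rw1, w1Rw2, w1Rw3, w2Rw2, w2Rw4, w3Rw3, w4Rw4
The negation has an open branch (countermodel exists).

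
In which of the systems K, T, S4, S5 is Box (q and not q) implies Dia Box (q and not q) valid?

T, S4, S5

K-tableau for the negation not (Box (q and not q) implies Dia Box (q and not q)):
1. not (Box (q and not q) implies Dia Box (q and not q)), 0
2. Box (q and not q), 0
3. not Dia Box (q and not q), 0
Complete open branch: countermodel on a K-frame, so not valid in K.
T-tableau for the negation not (Box (q and not q) implies Dia Box (q and not q)):
1. not (Box (q and not q) implies Dia Box (q and not q)), 0
2. Box (q and not q), 0
3. not Dia Box (q and not q), 0
4. q and not q, 0
5. q, 0
6. not q, 0
Accessibility: 0R0
Branch closes: q and not q both at 0.
Every branch closes (one shown): valid in T, hence also in S4, S5 (every theorem of T is a theorem of S4 and S5).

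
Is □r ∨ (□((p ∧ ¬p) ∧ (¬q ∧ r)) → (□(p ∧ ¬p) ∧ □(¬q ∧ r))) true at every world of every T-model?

Tableau for the negation ¬(□r ∨ (□((p ∧ ¬p) ∧ (¬q ∧ r)) → (□(p ∧ ¬p) ∧ □(¬q ∧ r)))):
1. ¬(□r ∨ (□((p ∧ ¬p) ∧ (¬q ∧ r)) → (□(p ∧ ¬p) ∧ □(¬q ∧ r)))), 0
2. ¬□r, 0
3. ¬(□((p ∧ ¬p) ∧ (¬q ∧ r)) → (□(p ∧ ¬p) ∧ □(¬q ∧ r))), 0
4. □((p ∧ ¬p) ∧ (¬q ∧ r)), 0
5. ¬(□(p ∧ ¬p) ∧ □(¬q ∧ r)), 0
6. (p ∧ ¬p) ∧ (¬q ∧ r), 0
7. p ∧ ¬p, 0
8. ¬q ∧ r, 0
9. p, 0
10. ¬p, 0
Accessibility: 0R0
Branch closes: p and ¬p both at 0.
All branches of the negation close; one closing branch shown above.

Valid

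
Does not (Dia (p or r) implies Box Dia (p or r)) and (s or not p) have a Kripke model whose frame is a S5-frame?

Unsatisfiable (every branch closes)

1. not (Dia (p or r) implies Box Dia (p or r)) and (s or not p), 0
2. not (Dia (p or r) implies Box Dia (p or r)), 0
3. s or not p, 0
4. Dia (p or r), 0
5. not Box Dia (p or r), 0
6. not p, 0
7. p or r, 1
8. r, 1
9. not Dia (p or r), 2
10. not (p or r), 0
11. not r, 0
12. not (p or r), 1
13. not p, 1
14. not r, 1
Accessibility: 0R0, 0R1, 0R2, 1R0, 1R1, 1R2, 2R0, 2R1, 2R2
Branch closes: r and not r both at 1.
Every branch closes; the branch above is one of them.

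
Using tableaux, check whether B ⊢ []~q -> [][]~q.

Not valid

Tableau for the negation ~([]~q -> [][]~q):
1. ~([]~q -> [][]~q), 0
2. []~q, 0
3. ~[][]~q, 0
4. ~q, 0
5. ~[]~q, 1
6. ~q, 1
7. q, 2
Accessibility: 0R0, 0R1, 1R0, 1R1, 1R2, 2R1, 2R2
The negation has an open branch (countermodel exists).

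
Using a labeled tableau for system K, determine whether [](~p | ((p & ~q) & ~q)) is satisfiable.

Yes, satisfiable

1. [](~p | ((p & ~q) & ~q)), u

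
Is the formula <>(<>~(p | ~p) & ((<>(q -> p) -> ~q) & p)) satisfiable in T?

Unsatisfiable (every branch closes)

1. <>(<>~(p | ~p) & ((<>(q -> p) -> ~q) & p)), 0
2. <>~(p | ~p) & ((<>(q -> p) -> ~q) & p), 1
3. <>~(p | ~p), 1
4. (<>(q -> p) -> ~q) & p, 1
5. <>(q -> p) -> ~q, 1
6. p, 1
7. ~q, 1
8. ~(p | ~p), 2
9. ~p, 2
10. p, 2
Accessibility: 0R0, 0R1, 1R1, 1R2, 2R2
Branch closes: p and ~p both at 2.
(One branch shown.) All branches close.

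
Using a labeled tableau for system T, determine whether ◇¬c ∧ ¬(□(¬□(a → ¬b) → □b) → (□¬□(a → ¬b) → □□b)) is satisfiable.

Unsatisfiable (every branch closes)

1. ◇¬c ∧ ¬(□(¬□(a → ¬b) → □b) → (□¬□(a → ¬b) → □□b)), u
2. ◇¬c, u
3. ¬(□(¬□(a → ¬b) → □b) → (□¬□(a → ¬b) → □□b)), u
4. □(¬□(a → ¬b) → □b), u
5. ¬(□¬□(a → ¬b) → □□b), u
6. □¬□(a → ¬b), u
7. ¬□□b, u
8. ¬□(a → ¬b) → □b, u
9. ¬□(a → ¬b), u
10. □b, u
11. b, u
12. ¬c, v
13. ¬□(a → ¬b) → □b, v
14. ¬□(a → ¬b), v
15. b, v
16. □b, v
17. ¬□b, w
18. ¬□(a → ¬b) → □b, w
19. ¬□(a → ¬b), w
20. b, w
21. □(a → ¬b), w
22. a → ¬b, w
23. ¬a, w
24. ¬(a → ¬b), x
25. a, x
26. b, x
27. ¬□(a → ¬b) → □b, x
28. ¬□(a → ¬b), x
29. □b, x
30. ¬(a → ¬b), y
31. a, y
32. b, y
33. ¬b, z
34. a → ¬b, z
35. ¬(a → ¬b), w6
36. a, w6
37. b, w6
38. a → ¬b, w6
39. ¬b, w6
Accessibility: uRu, uRv, uRw, uRx, vRv, vRy, wRw, wRz, wRw6, xRx, yRy, zRz, w6Rw6
Branch closes: b and ¬b both at w6.
(One branch shown.) All branches close.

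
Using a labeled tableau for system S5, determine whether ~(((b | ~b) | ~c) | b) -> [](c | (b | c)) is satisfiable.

Satisfiable (open branch found)

1. ~(((b | ~b) | ~c) | b) -> [](c | (b | c)), 0
2. [](c | (b | c)), 0
3. c | (b | c), 0
4. b | c, 0
5. c, 0
Accessibility: 0R0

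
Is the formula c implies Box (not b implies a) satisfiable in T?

1. c implies Box (not b implies a), 0
2. Box (not b implies a), 0
3. not b implies a, 0
4. a, 0
Accessibility: 0R0

Satisfiable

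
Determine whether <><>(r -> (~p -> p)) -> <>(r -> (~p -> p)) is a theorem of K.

Not valid

Tableau for the negation ~(<><>(r -> (~p -> p)) -> <>(r -> (~p -> p))):
1. ~(<><>(r -> (~p -> p)) -> <>(r -> (~p -> p))), 0
2. <><>(r -> (~p -> p)), 0   [~->-rule on 1]
3. ~<>(r -> (~p -> p)), 0   [~->-rule on 1]
4. <>(r -> (~p -> p)), 1   [<>-rule on 2: fresh world 1, 0R1]
5. ~(r -> (~p -> p)), 1   [~<>-rule on 3 via 0R1]
6. r, 1   [~->-rule on 5]
7. ~(~p -> p), 1   [~->-rule on 5]
8. ~p, 1   [~->-rule on 7]
9. r -> (~p -> p), 2   [<>-rule on 4: fresh world 2, 1R2]
10. ~p -> p, 2   [->-rule on 9 (branches; this branch)]
11. p, 2   [->-rule on 10 (branches; this branch)]
Accessibility: 0R1, 1R2
The negation has an open branch (countermodel exists).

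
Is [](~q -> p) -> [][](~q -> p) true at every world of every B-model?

Tableau for the negation ~([](~q -> p) -> [][](~q -> p)):
1. ~([](~q -> p) -> [][](~q -> p)), w0
2. [](~q -> p), w0
3. ~[][](~q -> p), w0
4. ~q -> p, w0
5. p, w0
6. ~[](~q -> p), w1
7. ~q -> p, w1
8. p, w1
9. ~(~q -> p), w2
10. ~q, w2
11. ~p, w2
Accessibility: w0Rw0, w0Rw1, w1Rw0, w1Rw1, w1Rw2, w2Rw1, w2Rw2
The negation has an open branch (countermodel exists).

No, not valid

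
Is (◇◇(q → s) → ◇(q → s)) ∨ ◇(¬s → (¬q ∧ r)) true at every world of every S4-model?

Valid

Tableau for the negation ¬((◇◇(q → s) → ◇(q → s)) ∨ ◇(¬s → (¬q ∧ r))):
1. ¬((◇◇(q → s) → ◇(q → s)) ∨ ◇(¬s → (¬q ∧ r))), w0
2. ¬(◇◇(q → s) → ◇(q → s)), w0   [¬∨-rule on 1]
3. ¬◇(¬s → (¬q ∧ r)), w0   [¬∨-rule on 1]
4. ◇◇(q → s), w0   [¬→-rule on 2]
5. ¬◇(q → s), w0   [¬→-rule on 2]
6. ¬(¬s → (¬q ∧ r)), w0   [¬◇-rule on 3 via w0Rw0]
7. ¬s, w0   [¬→-rule on 6]
8. ¬(¬q ∧ r), w0   [¬→-rule on 6]
9. ¬(q → s), w0   [¬◇-rule on 5 via w0Rw0]
10. q, w0   [¬→-rule on 9]
11. ¬r, w0   [¬∧-rule on 8 (branches; this branch)]
12. ◇(q → s), w1   [◇-rule on 4: fresh world w1, w0Rw1]
13. ¬(¬s → (¬q ∧ r)), w1   [¬◇-rule on 3 via w0Rw1]
14. ¬s, w1   [¬→-rule on 13]
15. ¬(¬q ∧ r), w1   [¬→-rule on 13]
16. ¬(q → s), w1   [¬◇-rule on 5 via w0Rw1]
17. q, w1   [¬→-rule on 16]
18. ¬r, w1   [¬∧-rule on 15 (branches; this branch)]
19. q → s, w2   [◇-rule on 12: fresh world w2, w1Rw2]
20. ¬(¬s → (¬q ∧ r)), w2   [¬◇-rule on 3 via w0Rw2]
21. ¬s, w2   [¬→-rule on 20]
22. ¬(¬q ∧ r), w2   [¬→-rule on 20]
23. ¬(q → s), w2   [¬◇-rule on 5 via w0Rw2]
24. q, w2   [¬→-rule on 23]
25. s, w2   [→-rule on 19 (branches; this branch)]
Accessibility: w0Rw0, w0Rw1, w0Rw2, w1Rw1, w1Rw2, w2Rw2
Branch closes: s and ¬s both at w2.
Every branch of the negation's tableau closes; the branch above is one of them.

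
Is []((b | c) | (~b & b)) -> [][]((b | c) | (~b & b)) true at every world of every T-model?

Tableau for the negation ~([]((b | c) | (~b & b)) -> [][]((b | c) | (~b & b))):
1. ~([]((b | c) | (~b & b)) -> [][]((b | c) | (~b & b))), w0
2. []((b | c) | (~b & b)), w0   [~->-rule on 1]
3. ~[][]((b | c) | (~b & b)), w0   [~->-rule on 1]
4. (b | c) | (~b & b), w0   [[]-rule on 2 via w0Rw0]
5. b | c, w0   [|-rule on 4 (branches; this branch)]
6. c, w0   [|-rule on 5 (branches; this branch)]
7. ~[]((b | c) | (~b & b)), w1   [~[]-rule on 3: fresh world w1, w0Rw1]
8. (b | c) | (~b & b), w1   [[]-rule on 2 via w0Rw1]
9. b | c, w1   [|-rule on 8 (branches; this branch)]
10. c, w1   [|-rule on 9 (branches; this branch)]
11. ~((b | c) | (~b & b)), w2   [~[]-rule on 7: fresh world w2, w1Rw2]
12. ~(b | c), w2   [~|-rule on 11]
13. ~(~b & b), w2   [~|-rule on 11]
14. ~b, w2   [~|-rule on 12]
15. ~c, w2   [~|-rule on 12]
Accessibility: w0Rw0, w0Rw1, w1Rw1, w1Rw2, w2Rw2
The negation has an open branch (countermodel exists).

No, not valid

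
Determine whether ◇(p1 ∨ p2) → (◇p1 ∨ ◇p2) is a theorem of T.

Yes, valid

Tableau for the negation ¬(◇(p1 ∨ p2) → (◇p1 ∨ ◇p2)):
1. ¬(◇(p1 ∨ p2) → (◇p1 ∨ ◇p2)), u
2. ◇(p1 ∨ p2), u
3. ¬(◇p1 ∨ ◇p2), u
4. ¬◇p1, u
5. ¬◇p2, u
6. ¬p1, u
7. ¬p2, u
8. p1 ∨ p2, v
9. ¬p1, v
10. ¬p2, v
11. p2, v
Accessibility: uRu, uRv, vRv
Branch closes: p2 and ¬p2 both at v.
Every branch of the negation's tableau closes; the branch above is one of them.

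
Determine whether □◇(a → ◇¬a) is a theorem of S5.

No, not valid

Tableau for the negation ¬□◇(a → ◇¬a):
1. ¬□◇(a → ◇¬a), 0
2. ¬◇(a → ◇¬a), 1   [¬□-rule on 1: fresh world 1, 0R1]
3. ¬(a → ◇¬a), 0   [¬◇-rule on 2 via 1R0]
4. a, 0   [¬→-rule on 3]
5. ¬◇¬a, 0   [¬→-rule on 3]
6. ¬(a → ◇¬a), 1   [¬◇-rule on 2 via 1R1]
7. a, 1   [¬→-rule on 6]
8. ¬◇¬a, 1   [¬→-rule on 6]
Accessibility: 0R0, 0R1, 1R0, 1R1
The negation has an open branch (countermodel exists).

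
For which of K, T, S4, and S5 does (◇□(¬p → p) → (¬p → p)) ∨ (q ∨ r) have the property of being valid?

S5

S4-tableau for the negation ¬((◇□(¬p → p) → (¬p → p)) ∨ (q ∨ r)):
1. ¬((◇□(¬p → p) → (¬p → p)) ∨ (q ∨ r)), w0
2. ¬(◇□(¬p → p) → (¬p → p)), w0
3. ¬(q ∨ r), w0
4. ◇□(¬p → p), w0
5. ¬(¬p → p), w0
6. ¬q, w0
7. ¬r, w0
8. ¬p, w0
9. □(¬p → p), w1
10. ¬p → p, w1
11. p, w1
Accessibility: w0Rw0, w0Rw1, w1Rw1
Complete open branch: countermodel on an S4-frame, so not valid in S4, nor in K, T (the same frame is also a K-frame and a T-frame).
S5-tableau for the negation ¬((◇□(¬p → p) → (¬p → p)) ∨ (q ∨ r)):
1. ¬((◇□(¬p → p) → (¬p → p)) ∨ (q ∨ r)), w0
2. ¬(◇□(¬p → p) → (¬p → p)), w0
3. ¬(q ∨ r), w0
4. ◇□(¬p → p), w0
5. ¬(¬p → p), w0
6. ¬q, w0
7. ¬r, w0
8. ¬p, w0
9. □(¬p → p), w1
10. ¬p → p, w0
11. ¬p → p, w1
12. p, w0
Accessibility: w0Rw0, w0Rw1, w1Rw0, w1Rw1
Branch closes: p and ¬p both at w0.
Every branch closes (one shown): valid in S5.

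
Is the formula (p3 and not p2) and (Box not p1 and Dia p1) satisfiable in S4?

Unsatisfiable (every branch closes)

1. (p3 and not p2) and (Box not p1 and Dia p1), 0
2. p3 and not p2, 0
3. Box not p1 and Dia p1, 0
4. p3, 0
5. not p2, 0
6. Box not p1, 0
7. Dia p1, 0
8. not p1, 0
9. p1, 1
10. not p1, 1
Accessibility: 0R0, 0R1, 1R1
Branch closes: p1 and not p1 both at 1.
All branches of the tableau close; one closing branch shown above.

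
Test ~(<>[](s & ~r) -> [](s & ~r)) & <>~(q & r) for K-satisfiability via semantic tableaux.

Satisfiable (open branch found)

1. ~(<>[](s & ~r) -> [](s & ~r)) & <>~(q & r), 0
2. ~(<>[](s & ~r) -> [](s & ~r)), 0
3. <>~(q & r), 0
4. <>[](s & ~r), 0
5. ~[](s & ~r), 0
6. ~(q & r), 1
7. ~r, 1
8. [](s & ~r), 2
9. ~(s & ~r), 3
10. r, 3
Accessibility: 0R1, 0R2, 0R3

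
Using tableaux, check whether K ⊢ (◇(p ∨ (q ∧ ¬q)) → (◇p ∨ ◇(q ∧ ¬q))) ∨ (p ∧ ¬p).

Tableau for the negation ¬((◇(p ∨ (q ∧ ¬q)) → (◇p ∨ ◇(q ∧ ¬q))) ∨ (p ∧ ¬p)):
1. ¬((◇(p ∨ (q ∧ ¬q)) → (◇p ∨ ◇(q ∧ ¬q))) ∨ (p ∧ ¬p)), u
2. ¬(◇(p ∨ (q ∧ ¬q)) → (◇p ∨ ◇(q ∧ ¬q))), u   [¬∨-rule on 1]
3. ¬(p ∧ ¬p), u   [¬∨-rule on 1]
4. ◇(p ∨ (q ∧ ¬q)), u   [¬→-rule on 2]
5. ¬(◇p ∨ ◇(q ∧ ¬q)), u   [¬→-rule on 2]
6. ¬◇p, u   [¬∨-rule on 5]
7. ¬◇(q ∧ ¬q), u   [¬∨-rule on 5]
8. p, u   [¬∧-rule on 3 (branches; this branch)]
9. p ∨ (q ∧ ¬q), v   [◇-rule on 4: fresh world v, uRv]
10. ¬p, v   [¬◇-rule on 6 via uRv]
11. ¬(q ∧ ¬q), v   [¬◇-rule on 7 via uRv]
12. q ∧ ¬q, v   [∨-rule on 9 (branches; this branch)]
13. q, v   [∧-rule on 12]
14. ¬q, v   [∧-rule on 12]
Accessibility: uRv
Branch closes: q and ¬q both at v.
All branches of the negation close; one closing branch shown above.

Valid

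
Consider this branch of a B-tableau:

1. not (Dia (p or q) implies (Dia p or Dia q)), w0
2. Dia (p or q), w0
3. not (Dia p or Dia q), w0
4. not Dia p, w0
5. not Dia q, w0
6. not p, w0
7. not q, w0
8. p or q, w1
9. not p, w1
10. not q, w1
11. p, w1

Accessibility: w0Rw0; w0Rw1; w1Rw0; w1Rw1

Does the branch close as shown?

Both p and not p appear at w1.

Yes, closed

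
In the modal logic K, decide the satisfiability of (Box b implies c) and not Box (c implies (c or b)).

Unsatisfiable (every branch closes)

1. (Box b implies c) and not Box (c implies (c or b)), w0
2. Box b implies c, w0
3. not Box (c implies (c or b)), w0
4. c, w0
5. not (c implies (c or b)), w1
6. c, w1
7. not (c or b), w1
8. not c, w1
9. not b, w1
Accessibility: w0Rw1
Branch closes: c and not c both at w1.
(One branch shown.) All branches close.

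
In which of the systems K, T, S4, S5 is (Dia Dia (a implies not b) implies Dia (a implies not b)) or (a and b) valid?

T-tableau for the negation not ((Dia Dia (a implies not b) implies Dia (a implies not b)) or (a and b)):
1. not ((Dia Dia (a implies not b) implies Dia (a implies not b)) or (a and b)), w0
2. not (Dia Dia (a implies not b) implies Dia (a implies not b)), w0   [neg-or-rule on 1]
3. not (a and b), w0   [neg-or-rule on 1]
4. Dia Dia (a implies not b), w0   [neg-implies-rule on 2]
5. not Dia (a implies not b), w0   [neg-implies-rule on 2]
6. not (a implies not b), w0   [neg-Dia-rule on 5 via w0Rw0]
7. a, w0   [neg-implies-rule on 6]
8. b, w0   [neg-implies-rule on 6]
9. not b, w0   [neg-and-rule on 3 (branches; this branch)]
Accessibility: w0Rw0
Branch closes: b and not b both at w0.
Every branch closes (one shown): valid in T, hence also in S4, S5 (every theorem of T is a theorem of S4 and S5).
K-tableau for the negation not ((Dia Dia (a implies not b) implies Dia (a implies not b)) or (a and b)):
1. not ((Dia Dia (a implies not b) implies Dia (a implies not b)) or (a and b)), w0
2. not (Dia Dia (a implies not b) implies Dia (a implies not b)), w0   [neg-or-rule on 1]
3. not (a and b), w0   [neg-or-rule on 1]
4. Dia Dia (a implies not b), w0   [neg-implies-rule on 2]
5. not Dia (a implies not b), w0   [neg-implies-rule on 2]
6. not b, w0   [neg-and-rule on 3 (branches; this branch)]
7. Dia (a implies not b), w1   [Dia-rule on 4: fresh world w1, w0Rw1]
8. not (a implies not b), w1   [neg-Dia-rule on 5 via w0Rw1]
9. a, w1   [neg-implies-rule on 8]
10. b, w1   [neg-implies-rule on 8]
11. a implies not b, w2   [Dia-rule on 7: fresh world w2, w1Rw2]
12. not b, w2   [implies-rule on 11 (branches; this branch)]
Accessibility: w0Rw1, w1Rw2
Complete open branch: countermodel on a K-frame, so not valid in K.

T, S4, S5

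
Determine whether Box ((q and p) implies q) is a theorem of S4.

Valid in S4

Tableau for the negation not Box ((q and p) implies q):
1. not Box ((q and p) implies q), w0
2. not ((q and p) implies q), w1
3. q and p, w1
4. not q, w1
5. q, w1
6. p, w1
Accessibility: w0Rw0, w0Rw1, w1Rw1
Branch closes: q and not q both at w1.
Every branch of the negation's tableau closes; the branch above is one of them.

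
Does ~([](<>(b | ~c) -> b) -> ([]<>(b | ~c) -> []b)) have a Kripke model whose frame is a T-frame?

Unsatisfiable (every branch closes)

1. ~([](<>(b | ~c) -> b) -> ([]<>(b | ~c) -> []b)), u
2. [](<>(b | ~c) -> b), u
3. ~([]<>(b | ~c) -> []b), u
4. []<>(b | ~c), u
5. ~[]b, u
6. <>(b | ~c) -> b, u
7. <>(b | ~c), u
8. b, u
9. ~b, v
10. <>(b | ~c) -> b, v
11. <>(b | ~c), v
12. ~<>(b | ~c), v
13. ~(b | ~c), v
14. c, v
15. b | ~c, w
16. <>(b | ~c) -> b, w
17. <>(b | ~c), w
18. ~c, w
19. b, w
20. b | ~c, x
21. ~(b | ~c), x
22. ~b, x
23. c, x
24. ~c, x
Accessibility: uRu, uRv, uRw, vRv, vRx, wRw, xRx
Branch closes: c and ~c both at x.
Every branch closes; the branch above is one of them.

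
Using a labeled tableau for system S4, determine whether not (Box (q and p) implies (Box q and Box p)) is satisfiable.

1. not (Box (q and p) implies (Box q and Box p)), 0
2. Box (q and p), 0
3. not (Box q and Box p), 0
4. q and p, 0
5. q, 0
6. p, 0
7. not Box p, 0
8. not p, 1
9. q and p, 1
10. q, 1
11. p, 1
Accessibility: 0R0, 0R1, 1R1
Branch closes: p and not p both at 1.
Every branch closes; the branch above is one of them.

Unsatisfiable (every branch closes)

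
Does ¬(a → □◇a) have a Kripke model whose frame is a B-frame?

No, unsatisfiable

1. ¬(a → □◇a), u
2. a, u   [¬→-rule on 1]
3. ¬□◇a, u   [¬→-rule on 1]
4. ¬◇a, v   [¬□-rule on 3: fresh world v, uRv]
5. ¬a, u   [¬◇-rule on 4 via vRu]
Accessibility: uRu, uRv, vRu, vRv
Branch closes: a and ¬a both at u.
Every branch closes; the branch above is one of them.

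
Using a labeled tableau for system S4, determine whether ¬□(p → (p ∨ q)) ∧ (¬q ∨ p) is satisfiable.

1. ¬□(p → (p ∨ q)) ∧ (¬q ∨ p), u
2. ¬□(p → (p ∨ q)), u
3. ¬q ∨ p, u
4. p, u
5. ¬(p → (p ∨ q)), v
6. p, v
7. ¬(p ∨ q), v
8. ¬p, v
9. ¬q, v
Accessibility: uRu, uRv, vRv
Branch closes: p and ¬p both at v.
Every branch closes; the branch above is one of them.

Unsatisfiable (every branch closes)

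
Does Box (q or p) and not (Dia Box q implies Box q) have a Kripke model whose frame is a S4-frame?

Satisfiable (open branch found)

1. Box (q or p) and not (Dia Box q implies Box q), w0
2. Box (q or p), w0
3. not (Dia Box q implies Box q), w0
4. Dia Box q, w0
5. not Box q, w0
6. q or p, w0
7. p, w0
8. Box q, w1
9. q or p, w1
10. q, w1
11. p, w1
12. not q, w2
13. q or p, w2
14. p, w2
Accessibility: w0Rw0, w0Rw1, w0Rw2, w1Rw1, w2Rw2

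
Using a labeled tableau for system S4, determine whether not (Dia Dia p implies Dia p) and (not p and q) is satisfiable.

1. not (Dia Dia p implies Dia p) and (not p and q), 0
2. not (Dia Dia p implies Dia p), 0
3. not p and q, 0
4. Dia Dia p, 0
5. not Dia p, 0
6. not p, 0
7. q, 0
8. Dia p, 1
9. not p, 1
10. p, 2
11. not p, 2
Accessibility: 0R0, 0R1, 0R2, 1R1, 1R2, 2R2
Branch closes: p and not p both at 2.
Every branch closes; the branch above is one of them.

Unsatisfiable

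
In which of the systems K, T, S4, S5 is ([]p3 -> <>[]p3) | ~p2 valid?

T-tableau for the negation ~(([]p3 -> <>[]p3) | ~p2):
1. ~(([]p3 -> <>[]p3) | ~p2), 0
2. ~([]p3 -> <>[]p3), 0   [~|-rule on 1]
3. p2, 0   [~|-rule on 1]
4. []p3, 0   [~->-rule on 2]
5. ~<>[]p3, 0   [~->-rule on 2]
6. p3, 0   [[]-rule on 4 via 0R0]
7. ~[]p3, 0   [~<>-rule on 5 via 0R0]
8. ~p3, 1   [~[]-rule on 7: fresh world 1, 0R1]
9. p3, 1   [[]-rule on 4 via 0R1]
Accessibility: 0R0, 0R1, 1R1
Branch closes: p3 and ~p3 both at 1.
Every branch closes (one shown): valid in T, hence also in S4, S5 (every theorem of T is a theorem of S4 and S5).
K-tableau for the negation ~(([]p3 -> <>[]p3) | ~p2):
1. ~(([]p3 -> <>[]p3) | ~p2), 0
2. ~([]p3 -> <>[]p3), 0   [~|-rule on 1]
3. p2, 0   [~|-rule on 1]
4. []p3, 0   [~->-rule on 2]
5. ~<>[]p3, 0   [~->-rule on 2]
Complete open branch: countermodel on a K-frame, so not valid in K.

T, S4, S5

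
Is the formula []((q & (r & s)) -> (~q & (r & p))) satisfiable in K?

1. []((q & (r & s)) -> (~q & (r & p))), 0

Yes, satisfiable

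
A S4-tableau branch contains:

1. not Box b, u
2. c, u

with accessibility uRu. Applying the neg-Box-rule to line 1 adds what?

a fresh world v with uRv, and not b at v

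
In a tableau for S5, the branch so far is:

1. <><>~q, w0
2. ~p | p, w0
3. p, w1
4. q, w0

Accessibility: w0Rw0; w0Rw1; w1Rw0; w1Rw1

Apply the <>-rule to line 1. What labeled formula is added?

a fresh world w2 with w0Rw2, and <>~q at w2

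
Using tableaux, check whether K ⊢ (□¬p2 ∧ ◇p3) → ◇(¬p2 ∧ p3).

Tableau for the negation ¬((□¬p2 ∧ ◇p3) → ◇(¬p2 ∧ p3)):
1. ¬((□¬p2 ∧ ◇p3) → ◇(¬p2 ∧ p3)), u
2. □¬p2 ∧ ◇p3, u
3. ¬◇(¬p2 ∧ p3), u
4. □¬p2, u
5. ◇p3, u
6. p3, v
7. ¬(¬p2 ∧ p3), v
8. ¬p2, v
9. ¬p3, v
Accessibility: uRv
Branch closes: p3 and ¬p3 both at v.
Every branch of the negation's tableau closes; the branch above is one of them.

Valid in K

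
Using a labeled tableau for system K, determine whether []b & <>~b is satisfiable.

1. []b & <>~b, w0
2. []b, w0   [&-rule on 1]
3. <>~b, w0   [&-rule on 1]
4. ~b, w1   [<>-rule on 3: fresh world w1, w0Rw1]
5. b, w1   [[]-rule on 2 via w0Rw1]
Accessibility: w0Rw1
Branch closes: b and ~b both at w1.
Every branch closes; the branch above is one of them.

Unsatisfiable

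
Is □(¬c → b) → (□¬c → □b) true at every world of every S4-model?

Tableau for the negation ¬(□(¬c → b) → (□¬c → □b)):
1. ¬(□(¬c → b) → (□¬c → □b)), 0
2. □(¬c → b), 0
3. ¬(□¬c → □b), 0
4. □¬c, 0
5. ¬□b, 0
6. ¬c → b, 0
7. ¬c, 0
8. b, 0
9. ¬b, 1
10. ¬c → b, 1
11. ¬c, 1
12. b, 1
Accessibility: 0R0, 0R1, 1R1
Branch closes: b and ¬b both at 1.
Every branch of the negation's tableau closes; the branch above is one of them.

Valid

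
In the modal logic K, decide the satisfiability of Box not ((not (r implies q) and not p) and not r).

Yes, satisfiable

1. Box not ((not (r implies q) and not p) and not r), u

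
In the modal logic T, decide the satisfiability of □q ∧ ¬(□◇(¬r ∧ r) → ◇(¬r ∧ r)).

No, unsatisfiable

1. □q ∧ ¬(□◇(¬r ∧ r) → ◇(¬r ∧ r)), 0
2. □q, 0   [∧-rule on 1]
3. ¬(□◇(¬r ∧ r) → ◇(¬r ∧ r)), 0   [∧-rule on 1]
4. □◇(¬r ∧ r), 0   [¬→-rule on 3]
5. ¬◇(¬r ∧ r), 0   [¬→-rule on 3]
6. q, 0   [□-rule on 2 via 0R0]
7. ◇(¬r ∧ r), 0   [□-rule on 4 via 0R0]
8. ¬(¬r ∧ r), 0   [¬◇-rule on 5 via 0R0]
9. ¬r, 0   [¬∧-rule on 8 (branches; this branch)]
10. ¬r ∧ r, 1   [◇-rule on 7: fresh world 1, 0R1]
11. ¬r, 1   [∧-rule on 10]
12. r, 1   [∧-rule on 10]
Accessibility: 0R0, 0R1, 1R1
Branch closes: r and ¬r both at 1.
Every branch closes; the branch above is one of them.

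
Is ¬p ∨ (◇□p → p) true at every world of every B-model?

Tableau for the negation ¬(¬p ∨ (◇□p → p)):
1. ¬(¬p ∨ (◇□p → p)), u
2. p, u
3. ¬(◇□p → p), u
4. ◇□p, u
5. ¬p, u
Accessibility: uRu
Branch closes: p and ¬p both at u.
All branches of the negation close; one closing branch shown above.

Yes, valid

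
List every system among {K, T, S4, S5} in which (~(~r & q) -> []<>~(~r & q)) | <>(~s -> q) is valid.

T, S4, S5

T-tableau for the negation ~((~(~r & q) -> []<>~(~r & q)) | <>(~s -> q)):
1. ~((~(~r & q) -> []<>~(~r & q)) | <>(~s -> q)), 0
2. ~(~(~r & q) -> []<>~(~r & q)), 0
3. ~<>(~s -> q), 0
4. ~(~r & q), 0
5. ~[]<>~(~r & q), 0
6. ~(~s -> q), 0
7. ~s, 0
8. ~q, 0
9. ~<>~(~r & q), 1
10. ~(~s -> q), 1
11. ~s, 1
12. ~q, 1
13. ~r & q, 1
14. ~r, 1
15. q, 1
Accessibility: 0R0, 0R1, 1R1
Branch closes: q and ~q both at 1.
Every branch closes (one shown): valid in T, hence also in S4, S5 (every theorem of T is a theorem of S4 and S5).
K-tableau for the negation ~((~(~r & q) -> []<>~(~r & q)) | <>(~s -> q)):
1. ~((~(~r & q) -> []<>~(~r & q)) | <>(~s -> q)), 0
2. ~(~(~r & q) -> []<>~(~r & q)), 0
3. ~<>(~s -> q), 0
4. ~(~r & q), 0
5. ~[]<>~(~r & q), 0
6. ~q, 0
7. ~<>~(~r & q), 1
8. ~(~s -> q), 1
9. ~s, 1
10. ~q, 1
Accessibility: 0R1
Complete open branch: countermodel on a K-frame, so not valid in K.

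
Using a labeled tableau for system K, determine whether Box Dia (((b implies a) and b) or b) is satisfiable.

1. Box Dia (((b implies a) and b) or b), 0

Yes, satisfiable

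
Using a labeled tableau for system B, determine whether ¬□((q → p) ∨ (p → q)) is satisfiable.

Unsatisfiable (every branch closes)

1. ¬□((q → p) ∨ (p → q)), u
2. ¬((q → p) ∨ (p → q)), v
3. ¬(q → p), v
4. ¬(p → q), v
5. q, v
6. ¬p, v
7. p, v
8. ¬q, v
Accessibility: uRu, uRv, vRu, vRv
Branch closes: p and ¬p both at v.
(One branch shown.) All branches close.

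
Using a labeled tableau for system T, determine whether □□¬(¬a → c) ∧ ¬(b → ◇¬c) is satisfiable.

Unsatisfiable (every branch closes)

1. □□¬(¬a → c) ∧ ¬(b → ◇¬c), w0
2. □□¬(¬a → c), w0
3. ¬(b → ◇¬c), w0
4. b, w0
5. ¬◇¬c, w0
6. □¬(¬a → c), w0
7. c, w0
8. ¬(¬a → c), w0
9. ¬a, w0
10. ¬c, w0
Accessibility: w0Rw0
Branch closes: c and ¬c both at w0.
(One branch shown.) All branches close.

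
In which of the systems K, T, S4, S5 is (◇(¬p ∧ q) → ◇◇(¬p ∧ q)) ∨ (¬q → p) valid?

T, S4, S5

K-tableau for the negation ¬((◇(¬p ∧ q) → ◇◇(¬p ∧ q)) ∨ (¬q → p)):
1. ¬((◇(¬p ∧ q) → ◇◇(¬p ∧ q)) ∨ (¬q → p)), u
2. ¬(◇(¬p ∧ q) → ◇◇(¬p ∧ q)), u
3. ¬(¬q → p), u
4. ◇(¬p ∧ q), u
5. ¬◇◇(¬p ∧ q), u
6. ¬q, u
7. ¬p, u
8. ¬p ∧ q, v
9. ¬p, v
10. q, v
11. ¬◇(¬p ∧ q), v
Accessibility: uRv
Complete open branch: countermodel on a K-frame, so not valid in K.
T-tableau for the negation ¬((◇(¬p ∧ q) → ◇◇(¬p ∧ q)) ∨ (¬q → p)):
1. ¬((◇(¬p ∧ q) → ◇◇(¬p ∧ q)) ∨ (¬q → p)), u
2. ¬(◇(¬p ∧ q) → ◇◇(¬p ∧ q)), u
3. ¬(¬q → p), u
4. ◇(¬p ∧ q), u
5. ¬◇◇(¬p ∧ q), u
6. ¬q, u
7. ¬p, u
8. ¬◇(¬p ∧ q), u
9. ¬(¬p ∧ q), u
10. ¬p ∧ q, v
11. ¬p, v
12. q, v
13. ¬◇(¬p ∧ q), v
14. ¬(¬p ∧ q), v
15. ¬q, v
Accessibility: uRu, uRv, vRv
Branch closes: q and ¬q both at v.
Every branch closes (one shown): valid in T, hence also in S4, S5 (every theorem of T is a theorem of S4 and S5).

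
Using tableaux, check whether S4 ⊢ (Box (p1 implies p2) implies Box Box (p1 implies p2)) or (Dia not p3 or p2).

Tableau for the negation not ((Box (p1 implies p2) implies Box Box (p1 implies p2)) or (Dia not p3 or p2)):
1. not ((Box (p1 implies p2) implies Box Box (p1 implies p2)) or (Dia not p3 or p2)), u
2. not (Box (p1 implies p2) implies Box Box (p1 implies p2)), u
3. not (Dia not p3 or p2), u
4. Box (p1 implies p2), u
5. not Box Box (p1 implies p2), u
6. not Dia not p3, u
7. not p2, u
8. p1 implies p2, u
9. p3, u
10. not p1, u
11. not Box (p1 implies p2), v
12. p1 implies p2, v
13. p3, v
14. p2, v
15. not (p1 implies p2), w
16. p1, w
17. not p2, w
18. p1 implies p2, w
19. p3, w
20. p2, w
Accessibility: uRu, uRv, uRw, vRv, vRw, wRw
Branch closes: p2 and not p2 both at w.
Every branch of the negation's tableau closes; the branch above is one of them.

Valid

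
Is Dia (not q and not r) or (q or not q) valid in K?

Tableau for the negation not (Dia (not q and not r) or (q or not q)):
1. not (Dia (not q and not r) or (q or not q)), w0
2. not Dia (not q and not r), w0
3. not (q or not q), w0
4. not q, w0
5. q, w0
Branch closes: q and not q both at w0.
Every branch of the negation's tableau closes; the branch above is one of them.

Yes, valid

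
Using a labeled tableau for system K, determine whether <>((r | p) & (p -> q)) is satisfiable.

Satisfiable (open branch found)

1. <>((r | p) & (p -> q)), 0
2. (r | p) & (p -> q), 1   [<>-rule on 1: fresh world 1, 0R1]
3. r | p, 1   [&-rule on 2]
4. p -> q, 1   [&-rule on 2]
5. p, 1   [|-rule on 3 (branches; this branch)]
6. q, 1   [->-rule on 4 (branches; this branch)]
Accessibility: 0R1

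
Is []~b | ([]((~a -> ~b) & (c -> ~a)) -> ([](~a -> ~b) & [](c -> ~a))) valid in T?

Yes, valid

Tableau for the negation ~([]~b | ([]((~a -> ~b) & (c -> ~a)) -> ([](~a -> ~b) & [](c -> ~a)))):
1. ~([]~b | ([]((~a -> ~b) & (c -> ~a)) -> ([](~a -> ~b) & [](c -> ~a)))), w0
2. ~[]~b, w0
3. ~([]((~a -> ~b) & (c -> ~a)) -> ([](~a -> ~b) & [](c -> ~a))), w0
4. []((~a -> ~b) & (c -> ~a)), w0
5. ~([](~a -> ~b) & [](c -> ~a)), w0
6. (~a -> ~b) & (c -> ~a), w0
7. ~a -> ~b, w0
8. c -> ~a, w0
9. ~[](c -> ~a), w0
10. ~b, w0
11. ~a, w0
12. b, w1
13. (~a -> ~b) & (c -> ~a), w1
14. ~a -> ~b, w1
15. c -> ~a, w1
16. a, w1
17. ~c, w1
18. ~(c -> ~a), w2
19. c, w2
20. a, w2
21. (~a -> ~b) & (c -> ~a), w2
22. ~a -> ~b, w2
23. c -> ~a, w2
24. ~b, w2
25. ~a, w2
Accessibility: w0Rw0, w0Rw1, w0Rw2, w1Rw1, w2Rw2
Branch closes: a and ~a both at w2.
All branches of the negation close; one closing branch shown above.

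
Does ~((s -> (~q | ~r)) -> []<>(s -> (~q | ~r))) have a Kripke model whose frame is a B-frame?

Unsatisfiable

1. ~((s -> (~q | ~r)) -> []<>(s -> (~q | ~r))), u
2. s -> (~q | ~r), u
3. ~[]<>(s -> (~q | ~r)), u
4. ~q | ~r, u
5. ~r, u
6. ~<>(s -> (~q | ~r)), v
7. ~(s -> (~q | ~r)), u
8. s, u
9. ~(~q | ~r), u
10. q, u
11. r, u
Accessibility: uRu, uRv, vRu, vRv
Branch closes: r and ~r both at u.
(One branch shown.) All branches close.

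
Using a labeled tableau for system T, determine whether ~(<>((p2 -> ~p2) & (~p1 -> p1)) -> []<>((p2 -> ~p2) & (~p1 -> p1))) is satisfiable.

Satisfiable (open branch found)

1. ~(<>((p2 -> ~p2) & (~p1 -> p1)) -> []<>((p2 -> ~p2) & (~p1 -> p1))), u
2. <>((p2 -> ~p2) & (~p1 -> p1)), u
3. ~[]<>((p2 -> ~p2) & (~p1 -> p1)), u
4. (p2 -> ~p2) & (~p1 -> p1), v
5. p2 -> ~p2, v
6. ~p1 -> p1, v
7. ~p2, v
8. p1, v
9. ~<>((p2 -> ~p2) & (~p1 -> p1)), w
10. ~((p2 -> ~p2) & (~p1 -> p1)), w
11. ~(~p1 -> p1), w
12. ~p1, w
Accessibility: uRu, uRv, uRw, vRv, wRw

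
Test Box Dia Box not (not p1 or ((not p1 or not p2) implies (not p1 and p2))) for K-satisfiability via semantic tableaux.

1. Box Dia Box not (not p1 or ((not p1 or not p2) implies (not p1 and p2))), u

Satisfiable (open branch found)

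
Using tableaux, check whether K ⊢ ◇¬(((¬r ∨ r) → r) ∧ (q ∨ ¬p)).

No, not valid

Tableau for the negation ¬◇¬(((¬r ∨ r) → r) ∧ (q ∨ ¬p)):
1. ¬◇¬(((¬r ∨ r) → r) ∧ (q ∨ ¬p)), 0
The negation has an open branch (countermodel exists).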